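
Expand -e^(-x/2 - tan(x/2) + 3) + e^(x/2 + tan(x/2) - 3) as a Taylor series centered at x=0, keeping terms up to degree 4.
x^4·(-e^(3)/12 + e^(-3)/12) + x^3·(5·e^(-3)/24 + 5·e^(3)/24) + x^2·(-e^(3)/2 + e^(-3)/2) + x·(e^(-3) + e^(3)) - e^(3) + e^(-3)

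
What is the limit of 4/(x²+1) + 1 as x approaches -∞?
Evaluate the dominant behaviour as x → -∞; each term tends to a finite value or vanishes.
Limit = 1.

Final answer: 1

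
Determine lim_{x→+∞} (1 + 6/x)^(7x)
As x → +∞: write (1 + 6/x)^(7x) = ((1 + 6/x)^x)^7 → (e^6)^7 = e^42.
Limit = e^(42).

Final answer: e^(42)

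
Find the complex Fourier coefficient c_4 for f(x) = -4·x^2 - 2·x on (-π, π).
Compute the real Fourier coefficients first: a_4 = -1, b_4 = 1.
Then c_4 = (a_4 − i·b_4)/2 = -1/2 - i/2.

Final answer: -1/2 - i/2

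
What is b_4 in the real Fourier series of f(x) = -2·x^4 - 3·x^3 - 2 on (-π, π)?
b_4 = (1/π) ∫_{-π}^{π} f(x)·sin(4x) dx.
Evaluate the integral (use parity and integration by parts as needed): b_4 = -9/16 + 3·π^2/2.

Final answer: -9/16 + 3·π^2/2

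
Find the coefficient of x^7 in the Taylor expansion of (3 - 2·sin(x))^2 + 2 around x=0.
Expand to order 7: (3 - 2·sin(x))^2 + 2 = x^7/420 + 8·x^6/45 - x^5/10 - 4·x^4/3 + 2·x^3 + 4·x^2 - 12·x + 11 + O(x^8).
The coefficient of x^7 is 1/420.

Final answer: 1/420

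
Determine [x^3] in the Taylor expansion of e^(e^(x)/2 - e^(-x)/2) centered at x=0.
Expand to order 3: e^(e^(x)/2 - e^(-x)/2) = x^3/3 + x^2/2 + x + 1 + O(x^4).
The coefficient of x^3 is 1/3.

Final answer: 1/3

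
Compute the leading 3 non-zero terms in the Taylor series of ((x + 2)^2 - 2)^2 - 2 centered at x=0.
20·x^2 + 16·x + 2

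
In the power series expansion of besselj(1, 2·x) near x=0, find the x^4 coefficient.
Expand to order 4: besselj(1, 2·x) = -x^3/2 + x + O(x^5).
The coefficient of x^4 is 0.

Final answer: 0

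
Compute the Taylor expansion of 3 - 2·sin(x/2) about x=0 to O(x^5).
x^3/24 - x + 3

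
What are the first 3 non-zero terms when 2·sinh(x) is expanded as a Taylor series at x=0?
x^5/60 + x^3/3 + 2·x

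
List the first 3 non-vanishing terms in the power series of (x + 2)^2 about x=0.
x^2 + 4·x + 4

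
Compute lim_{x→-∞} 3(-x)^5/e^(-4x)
This is an ∞/∞ indeterminate form as x → -∞.
Compare growth rates of the dominant terms (exponentials ≫ polynomials ≫ logarithms), or apply L'Hôpital's rule; the quotient → 0.
Limit = 0.

Final answer: 0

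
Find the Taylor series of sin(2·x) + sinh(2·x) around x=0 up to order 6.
8·x^5/15 + 4·x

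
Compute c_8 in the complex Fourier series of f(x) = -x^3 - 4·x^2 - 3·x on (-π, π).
Compute the real Fourier coefficients first: a_8 = -1/4, b_8 = 93/128 + π^2/4.
Then c_8 = (a_8 − i·b_8)/2 = -1/8 - i·π^2/8 - 93·i/256.

Final answer: -1/8 - i·π^2/8 - 93·i/256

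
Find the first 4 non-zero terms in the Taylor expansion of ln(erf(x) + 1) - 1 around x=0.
x^3·(8 - 2·π)/(3·π^(3/2)) - 2·x^2/π + 2·x/√(π) - 1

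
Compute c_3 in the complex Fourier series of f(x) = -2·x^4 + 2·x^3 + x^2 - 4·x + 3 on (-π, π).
Compute the real Fourier coefficients first: a_3 = -44/27 + 16·π^2/9, b_3 = -32/9 + 4·π^2/3.
Then c_3 = (a_3 − i·b_3)/2 = -22/27 + 8·π^2/9 - 2·i·π^2/3 + 16·i/9.

Final answer: -22/27 + 8·π^2/9 - 2·i·π^2/3 + 16·i/9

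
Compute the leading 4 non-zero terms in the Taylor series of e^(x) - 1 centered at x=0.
x^4/24 + x^3/6 + x^2/2 + x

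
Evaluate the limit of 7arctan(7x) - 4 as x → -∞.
Evaluate the dominant behaviour as x → -∞; each term tends to a finite value or vanishes.
Limit = -7·π/2 - 4.

Final answer: -7·π/2 - 4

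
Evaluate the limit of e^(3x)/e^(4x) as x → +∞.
This is an ∞/∞ indeterminate form as x → +∞.
Rewrite e^(3x)/e^(4x) = e^((3−4)x) = e^(-x); the exponent coefficient is -1 < 0 so e^(-x) → 0.
Limit = 0.

Final answer: 0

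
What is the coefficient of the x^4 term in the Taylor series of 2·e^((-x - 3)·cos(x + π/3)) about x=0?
53·√(3)·e^(-3/2)/24 + 19·e^(-3/2)/3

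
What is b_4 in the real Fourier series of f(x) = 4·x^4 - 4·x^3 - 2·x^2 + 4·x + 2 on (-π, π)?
b_4 = (1/π) ∫_{-π}^{π} f(x)·sin(4x) dx.
Evaluate the integral (use parity and integration by parts as needed): b_4 = -11/4 + 2·π^2.

Final answer: -11/4 + 2·π^2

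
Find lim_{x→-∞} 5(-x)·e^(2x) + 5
The product is a 0·∞ indeterminate form at x → -∞.
Rewrite the product as 5(-x) / e^(-2x) (an ∞/∞ form) and apply L'Hôpital, or use the standard hierarchy e^(2|x|) ≫ |(-x)| as x → -∞.
The indeterminate product → 0, so the limit = 5.

Final answer: 5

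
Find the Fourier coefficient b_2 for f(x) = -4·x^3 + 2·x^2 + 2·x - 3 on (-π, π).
b_2 = (1/π) ∫_{-π}^{π} f(x)·sin(2x) dx.
Evaluate the integral (use parity and integration by parts as needed): b_2 = -8 + 4·π^2.

Final answer: -8 + 4·π^2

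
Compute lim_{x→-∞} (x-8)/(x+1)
Evaluate the dominant behaviour as x → -∞; each term tends to a finite value or vanishes.
Limit = 1.

Final answer: 1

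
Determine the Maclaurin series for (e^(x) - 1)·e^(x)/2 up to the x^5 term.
31·x^5/240 + 5·x^4/16 + 7·x^3/12 + 3·x^2/4 + x/2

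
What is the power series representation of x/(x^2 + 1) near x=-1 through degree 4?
-1/2 + (x + 1)^2/4 + (x + 1)^3/4 + (x + 1)^4/8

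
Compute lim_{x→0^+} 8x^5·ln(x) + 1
The product is a 0·∞ indeterminate form at x → 0⁺.
Rewrite the product as 8·ln(x) / x^(-5) and apply L'Hôpital, or use the standard hierarchy x^(-5) ≫ |ln x| as x → 0⁺.
The indeterminate product → 0, so the limit = 1.

Final answer: 1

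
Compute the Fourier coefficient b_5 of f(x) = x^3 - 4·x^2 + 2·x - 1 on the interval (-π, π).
b_5 = (1/π) ∫_{-π}^{π} f(x)·sin(5x) dx.
Evaluate the integral (use parity and integration by parts as needed): b_5 = 88/125 + 2·π^2/5.

Final answer: 88/125 + 2·π^2/5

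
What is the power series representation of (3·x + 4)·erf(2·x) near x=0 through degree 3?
-64·x^3/(3·√(π)) + 12·x^2/√(π) + 16·x/√(π)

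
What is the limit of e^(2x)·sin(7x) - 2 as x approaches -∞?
Evaluate the dominant behaviour as x → -∞; each term tends to a finite value or vanishes.
Limit = -2.

Final answer: -2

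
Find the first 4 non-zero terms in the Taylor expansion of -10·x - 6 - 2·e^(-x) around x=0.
x^3/3 - x^2 - 8·x - 8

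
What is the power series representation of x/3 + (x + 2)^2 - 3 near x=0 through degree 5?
x^2 + 13·x/3 + 1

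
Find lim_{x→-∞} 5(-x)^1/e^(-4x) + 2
The quotient is an ∞/∞ indeterminate form as x → -∞.
Compare growth rates of the dominant terms (exponentials ≫ polynomials ≫ logarithms), or apply L'Hôpital's rule; the quotient → 0.
Adding the constant: 0 + 2 = 2. Limit = 2.

Final answer: 2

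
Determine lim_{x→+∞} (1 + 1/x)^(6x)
As x → +∞: write (1 + 1/x)^(6x) = ((1 + 1/x)^x)^6 → (e^1)^6 = e^6.
Limit = e^(6).

Final answer: e^(6)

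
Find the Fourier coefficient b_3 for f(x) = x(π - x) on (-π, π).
b_3 = (1/π) ∫_{-π}^{π} f(x)·sin(3x) dx.
Evaluate the integral (use parity and integration by parts as needed): b_3 = 2·π/3.

Final answer: 2·π/3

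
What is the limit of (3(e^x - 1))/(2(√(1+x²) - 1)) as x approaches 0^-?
Both numerator and denominator → 0 as x → 0^-; this is a 0/0 indeterminate form.
Expand each to leading order near x = 0: numerator ~ 3·x, denominator ~ x^2.
The limit of the ratio is -∞.

Final answer: -∞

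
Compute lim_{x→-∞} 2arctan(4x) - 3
Evaluate the dominant behaviour as x → -∞; each term tends to a finite value or vanishes.
Limit = -π - 3.

Final answer: -π - 3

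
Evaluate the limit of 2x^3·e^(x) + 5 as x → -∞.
The product is a 0·∞ indeterminate form at x → -∞.
Rewrite the product as 2x^3 / e^(-x) (an ∞/∞ form) and apply L'Hôpital, or use the standard hierarchy e^(|x|) ≫ |x^3| as x → -∞.
The indeterminate product → 0, so the limit = 5.

Final answer: 5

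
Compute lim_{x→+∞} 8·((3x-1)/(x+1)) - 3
Evaluate the dominant behaviour as x → +∞; each term tends to a finite value or vanishes.
Limit = 21.

Final answer: 21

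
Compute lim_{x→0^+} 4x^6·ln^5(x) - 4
The product is a 0·∞ indeterminate form at x → 0⁺.
Rewrite the product as 4·ln^5(x) / x^(-6) and apply L'Hôpital, or use the standard hierarchy x^(-6) ≫ |ln x|^5 as x → 0⁺.
The indeterminate product → 0, so the limit = -4.

Final answer: -4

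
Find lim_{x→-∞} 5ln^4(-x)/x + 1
The quotient is an ∞/∞ indeterminate form as x → -∞.
Compare growth rates of the dominant terms (exponentials ≫ polynomials ≫ logarithms), or apply L'Hôpital's rule; the quotient → 0.
Adding the constant: 0 + 1 = 1. Limit = 1.

Final answer: 1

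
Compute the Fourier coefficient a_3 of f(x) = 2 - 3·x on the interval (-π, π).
a_3 = (1/π) ∫_{-π}^{π} f(x)·cos(3x) dx.
Evaluate the integral (use parity and integration by parts as needed): a_3 = 0.

Final answer: 0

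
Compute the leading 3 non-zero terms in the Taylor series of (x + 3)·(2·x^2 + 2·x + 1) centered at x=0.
8·x^2 + 7·x + 3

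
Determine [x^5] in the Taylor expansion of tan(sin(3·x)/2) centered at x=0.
Expand to order 5: tan(sin(3·x)/2) = -243·x^5/80 - 9·x^3/8 + 3·x/2 + O(x^6).
The coefficient of x^5 is -243/80.

Final answer: -243/80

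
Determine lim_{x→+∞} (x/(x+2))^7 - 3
As x → +∞: x/(x+2) = 1/(1 + 2/x) → 1, and the 7th power of a limit-1 base also → 1; with the additive constant, 1 - 3 = -2.
Limit = -2.

Final answer: -2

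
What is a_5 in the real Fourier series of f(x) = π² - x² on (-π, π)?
a_5 = (1/π) ∫_{-π}^{π} f(x)·cos(5x) dx.
Evaluate the integral (use parity and integration by parts as needed): a_5 = 4/25.

Final answer: 4/25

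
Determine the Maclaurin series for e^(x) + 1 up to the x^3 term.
x^3/6 + x^2/2 + x + 2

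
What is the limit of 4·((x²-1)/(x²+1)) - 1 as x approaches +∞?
Evaluate the dominant behaviour as x → +∞; each term tends to a finite value or vanishes.
Limit = 3.

Final answer: 3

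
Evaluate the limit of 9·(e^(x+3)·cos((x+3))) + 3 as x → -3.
Direct substitution at x = -3 gives 12.

Final answer: 12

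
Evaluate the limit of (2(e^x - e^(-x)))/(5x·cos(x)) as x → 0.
Both numerator and denominator → 0 as x → 0; this is a 0/0 indeterminate form.
Expand each to leading order near x = 0: numerator ~ 4·x, denominator ~ 5·x.
The limit of the ratio is 4/5.

Final answer: 4/5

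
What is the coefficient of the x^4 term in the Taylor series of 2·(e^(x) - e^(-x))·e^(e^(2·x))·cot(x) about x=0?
Expand to order 4: 2·(e^(x) - e^(-x))·e^(e^(2·x))·cot(x) = 667·e·x^4/18 + 76·e·x^3/3 + 46·e·x^2/3 + 8·e·x + 4·e + O(x^5).
The coefficient of x^4 is 667·e/18.

Final answer: 667·e/18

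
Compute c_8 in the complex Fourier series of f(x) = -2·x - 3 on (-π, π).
Compute the real Fourier coefficients first: a_8 = 0, b_8 = 1/2.
Then c_8 = (a_8 − i·b_8)/2 = -i/4.

Final answer: -i/4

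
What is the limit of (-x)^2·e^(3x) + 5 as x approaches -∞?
The product is a 0·∞ indeterminate form at x → -∞.
Rewrite the product as (-x)^2 / e^(-3x) (an ∞/∞ form) and apply L'Hôpital, or use the standard hierarchy e^(3|x|) ≫ |(-x)^2| as x → -∞.
The indeterminate product → 0, so the limit = 5.

Final answer: 5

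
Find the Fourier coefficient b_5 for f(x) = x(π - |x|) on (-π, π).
b_5 = (1/π) ∫_{-π}^{π} f(x)·sin(5x) dx.
Evaluate the integral (use parity and integration by parts as needed): b_5 = 8/(125·π).

Final answer: 8/(125·π)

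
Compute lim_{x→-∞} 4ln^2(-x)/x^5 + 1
The quotient is an ∞/∞ indeterminate form as x → -∞.
Compare growth rates of the dominant terms (exponentials ≫ polynomials ≫ logarithms), or apply L'Hôpital's rule; the quotient → 0.
Adding the constant: 0 + 1 = 1. Limit = 1.

Final answer: 1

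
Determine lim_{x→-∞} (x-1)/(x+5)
Evaluate the dominant behaviour as x → -∞; each term tends to a finite value or vanishes.
Limit = 1.

Final answer: 1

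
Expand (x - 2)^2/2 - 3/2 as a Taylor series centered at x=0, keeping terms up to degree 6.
x^2/2 - 2·x + 1/2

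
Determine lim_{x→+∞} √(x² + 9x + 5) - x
This is an ∞ − ∞ indeterminate form.
Multiply and divide by the conjugate √(x²+9x + 5) + x; the x² terms cancel, leaving (9x + 5)/(√(x²+9x + 5)+x) → 9/2.
Limit = 9/2.

Final answer: 9/2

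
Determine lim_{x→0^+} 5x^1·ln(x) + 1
The product is a 0·∞ indeterminate form at x → 0⁺.
Rewrite the product as 5·ln(x) / x^(-1) and apply L'Hôpital, or use the standard hierarchy x^(-1) ≫ |ln x| as x → 0⁺.
The indeterminate product → 0, so the limit = 1.

Final answer: 1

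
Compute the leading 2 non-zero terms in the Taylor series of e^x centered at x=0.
x + 1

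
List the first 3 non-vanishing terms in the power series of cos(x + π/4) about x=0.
-√(2)·x^2/4 - √(2)·x/2 + √(2)/2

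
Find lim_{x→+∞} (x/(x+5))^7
As x → +∞: x/(x+5) = 1/(1 + 5/x) → 1, and the 7th power of a limit-1 base also → 1.
Limit = 1.

Final answer: 1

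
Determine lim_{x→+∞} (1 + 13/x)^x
As x → +∞: this is the defining limit (1 + 13/x)^x → e^13.
Limit = e^(13).

Final answer: e^(13)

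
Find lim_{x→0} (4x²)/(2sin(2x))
Both numerator and denominator → 0 as x → 0; this is a 0/0 indeterminate form.
Expand each to leading order near x = 0: numerator ~ 4·x^2, denominator ~ 4·x.
The limit of the ratio is 0.

Final answer: 0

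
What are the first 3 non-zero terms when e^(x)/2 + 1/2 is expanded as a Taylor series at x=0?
x^2/4 + x/2 + 1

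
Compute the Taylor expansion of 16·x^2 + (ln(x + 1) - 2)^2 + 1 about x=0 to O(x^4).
-7·x^3/3 + 19·x^2 - 4·x + 5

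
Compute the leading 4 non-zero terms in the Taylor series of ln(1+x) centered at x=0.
-x^4/4 + x^3/3 - x^2/2 + x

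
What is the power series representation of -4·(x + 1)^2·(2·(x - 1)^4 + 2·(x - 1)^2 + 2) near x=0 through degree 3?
-32·x^3 + 16·x^2 - 24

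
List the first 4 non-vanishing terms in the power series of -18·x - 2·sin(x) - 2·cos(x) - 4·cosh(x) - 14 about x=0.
x^3/3 - x^2 - 20·x - 20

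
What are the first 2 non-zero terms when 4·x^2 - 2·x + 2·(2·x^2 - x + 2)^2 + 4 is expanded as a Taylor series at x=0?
12 - 10·x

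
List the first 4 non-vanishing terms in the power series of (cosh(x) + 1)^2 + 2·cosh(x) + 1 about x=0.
x^6/20 + x^4/2 + 3·x^2 + 7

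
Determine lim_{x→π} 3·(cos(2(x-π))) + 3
Direct substitution at x = π gives 6.

Final answer: 6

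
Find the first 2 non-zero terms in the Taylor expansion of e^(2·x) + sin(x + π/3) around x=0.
5·x/2 + √(3)/2 + 1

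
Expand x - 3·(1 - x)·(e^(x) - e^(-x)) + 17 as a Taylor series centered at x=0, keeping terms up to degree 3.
-x^3 + 6·x^2 - 5·x + 17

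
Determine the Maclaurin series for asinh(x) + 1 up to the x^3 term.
-x^3/6 + x + 1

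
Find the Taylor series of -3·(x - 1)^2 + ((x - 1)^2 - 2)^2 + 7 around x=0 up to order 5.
x^4 - 4·x^3 - x^2 + 10·x + 5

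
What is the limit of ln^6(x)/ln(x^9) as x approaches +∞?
This is an ∞/∞ indeterminate form as x → +∞.
Write ln(x^9) = 9·ln(x), reducing the quotient to ln^5(x)/9 → ∞.
Limit = ∞.

Final answer: ∞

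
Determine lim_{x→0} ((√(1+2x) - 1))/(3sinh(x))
Both numerator and denominator → 0 as x → 0; this is a 0/0 indeterminate form.
Expand each to leading order near x = 0: numerator ~ x, denominator ~ 3·x.
The limit of the ratio is 1/3.

Final answer: 1/3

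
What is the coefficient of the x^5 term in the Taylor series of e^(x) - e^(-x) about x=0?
Expand to order 5: e^(x) - e^(-x) = x^5/60 + x^3/3 + 2·x + O(x^6).
The coefficient of x^5 is 1/60.

Final answer: 1/60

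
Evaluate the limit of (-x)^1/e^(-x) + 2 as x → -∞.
The quotient is an ∞/∞ indeterminate form as x → -∞.
Compare growth rates of the dominant terms (exponentials ≫ polynomials ≫ logarithms), or apply L'Hôpital's rule; the quotient → 0.
Adding the constant: 0 + 2 = 2. Limit = 2.

Final answer: 2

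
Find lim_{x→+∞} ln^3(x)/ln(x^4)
This is an ∞/∞ indeterminate form as x → +∞.
Write ln(x^4) = 4·ln(x), reducing the quotient to ln^2(x)/4 → ∞.
Limit = ∞.

Final answer: ∞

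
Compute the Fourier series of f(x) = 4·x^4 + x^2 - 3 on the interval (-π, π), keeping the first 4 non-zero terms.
(188 - 32·π^2)·cos(x) + (-11 + 8·π^2)·cos(2·x) + (52/27 - 32·π^2/9)·cos(3·x) - 3 + π^2/3 + 4·π^4/5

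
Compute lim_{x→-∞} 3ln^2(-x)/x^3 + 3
The quotient is an ∞/∞ indeterminate form as x → -∞.
Compare growth rates of the dominant terms (exponentials ≫ polynomials ≫ logarithms), or apply L'Hôpital's rule; the quotient → 0.
Adding the constant: 0 + 3 = 3. Limit = 3.

Final answer: 3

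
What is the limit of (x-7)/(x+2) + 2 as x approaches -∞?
Evaluate the dominant behaviour as x → -∞; each term tends to a finite value or vanishes.
Limit = 3.

Final answer: 3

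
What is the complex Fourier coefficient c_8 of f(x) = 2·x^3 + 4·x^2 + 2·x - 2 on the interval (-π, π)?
Compute the real Fourier coefficients first: a_8 = 1/4, b_8 = -π^2/2 - 29/64.
Then c_8 = (a_8 − i·b_8)/2 = 1/8 + 29·i/128 + i·π^2/4.

Final answer: 1/8 + 29·i/128 + i·π^2/4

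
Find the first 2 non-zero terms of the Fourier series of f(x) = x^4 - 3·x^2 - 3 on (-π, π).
(60 - 8·π^2)·cos(x) - π^2 - 3 + π^4/5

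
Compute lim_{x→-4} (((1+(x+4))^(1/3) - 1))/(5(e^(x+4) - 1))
Both numerator and denominator → 0 as x → -4; this is a 0/0 indeterminate form.
Expand each to leading order near x = -4: numerator ~ (x + 4)/3, denominator ~ 5·(x + 4).
The limit of the ratio is 1/15.

Final answer: 1/15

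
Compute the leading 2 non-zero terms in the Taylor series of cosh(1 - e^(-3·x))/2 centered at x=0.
9·x^2/4 + 1/2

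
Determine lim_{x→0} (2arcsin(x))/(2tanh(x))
Both numerator and denominator → 0 as x → 0; this is a 0/0 indeterminate form.
Expand each to leading order near x = 0: numerator ~ 2·x, denominator ~ 2·x.
The limit of the ratio is 1.

Final answer: 1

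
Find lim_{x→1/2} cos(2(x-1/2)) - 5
Direct substitution at x = 1/2 gives -4.

Final answer: -4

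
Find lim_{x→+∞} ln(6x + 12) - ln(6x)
This is an ∞ − ∞ indeterminate form.
Combine the logarithms: ln(6x+12) − ln(6x) = ln((6x+12)/(6x)) = ln(1 + 12/(6x)) → ln(1) = 0.
Limit = 0.

Final answer: 0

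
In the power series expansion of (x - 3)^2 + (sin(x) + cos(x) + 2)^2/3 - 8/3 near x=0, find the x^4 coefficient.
Expand to order 4: (x - 3)^2 + (sin(x) + cos(x) + 2)^2/3 - 8/3 = x^4/18 - 2·x^3/3 + x^2/3 - 4·x + 28/3 + O(x^5).
The coefficient of x^4 is 1/18.

Final answer: 1/18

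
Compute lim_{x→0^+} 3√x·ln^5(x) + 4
The product is a 0·∞ indeterminate form at x → 0⁺.
Rewrite the product as 3·ln^5(x) / x^(-1/2) and apply L'Hôpital, or use the standard hierarchy x^(-1/2) ≫ |ln x|^5 as x → 0⁺.
The indeterminate product → 0, so the limit = 4.

Final answer: 4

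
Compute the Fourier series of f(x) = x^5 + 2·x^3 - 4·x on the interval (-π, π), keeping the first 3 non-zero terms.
(-36·π^2 + 2·π^4 + 208)·sin(x) + (-π^4 - 1/2 + 3·π^2)·sin(2·x) + (-208/81 - 4·π^2/27 + 2·π^4/3)·sin(3·x)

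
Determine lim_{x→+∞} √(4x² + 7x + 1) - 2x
As x → +∞: multiply by the conjugate to get (7x+1)/(√(4x²+7x+1)+2x); the denominator ~ 4x, so the limit is 7/4.
Limit = 7/4.

Final answer: 7/4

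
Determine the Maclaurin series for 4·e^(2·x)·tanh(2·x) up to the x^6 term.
992·x^6/45 + 16·x^5/15 - 32·x^4/3 + 16·x^3/3 + 16·x^2 + 8·x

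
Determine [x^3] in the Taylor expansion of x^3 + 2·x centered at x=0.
Expand to order 3: x^3 + 2·x = x^3 + 2·x + O(x^4).
The coefficient of x^3 is 1.

Final answer: 1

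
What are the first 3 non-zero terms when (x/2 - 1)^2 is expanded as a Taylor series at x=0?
x^2/4 - x + 1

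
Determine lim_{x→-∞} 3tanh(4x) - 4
Evaluate the dominant behaviour as x → -∞; each term tends to a finite value or vanishes.
Limit = -7.

Final answer: -7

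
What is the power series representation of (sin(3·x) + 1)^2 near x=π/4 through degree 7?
√(2) + 3/2 + (-3·√(2) - 3)·(x - π/4) + (-27·√(2)/(2·√(2) + 4) - 18/(√(2) + 2) + 9·√(2)/(2·√(2) + 3) + 27/(4·√(2) + 6))·(x - π/4)^2 + (18/(√(2) + 2) + 27·√(2)/(2·√(2) + 4) + 27·√(2)/(2·√(2) + 3) + 81/(4·√(2) + 6))·(x - π/4)^3 + (-81/(16·√(2) + 24) - 27·√(2)/(8·√(2) + 12) + 54/(4·√(2) + 8) + 81·√(2)/(8·√(2) + 16))·(x - π/4)^4 + (-729/(16·√(2) + 24) - 243·√(2)/(8·√(2) + 12) - 243·√(2)/(40·√(2) + 80) - 162/(20·√(2) + 40))·(x - π/4)^5 + (-243·√(2)/(80·√(2) + 160) - 162/(40·√(2) + 80) + 81·√(2)/(80·√(2) + 120) + 243/(160·√(2) + 240))·(x - π/4)^6 + (486/(280·√(2) + 560) + 729·√(2)/(560·√(2) + 1120) + 2187·√(2)/(80·√(2) + 120) + 6561/(160·√(2) + 240))·(x - π/4)^7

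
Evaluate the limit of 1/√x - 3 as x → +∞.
Evaluate the dominant behaviour as x → +∞; each term tends to a finite value or vanishes.
Limit = -3.

Final answer: -3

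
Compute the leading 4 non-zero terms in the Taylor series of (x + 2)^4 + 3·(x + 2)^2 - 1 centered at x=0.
8·x^3 + 27·x^2 + 44·x + 27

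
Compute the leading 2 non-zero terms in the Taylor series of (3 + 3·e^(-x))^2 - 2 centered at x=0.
34 - 36·x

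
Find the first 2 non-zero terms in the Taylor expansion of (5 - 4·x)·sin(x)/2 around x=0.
-2·x^2 + 5·x/2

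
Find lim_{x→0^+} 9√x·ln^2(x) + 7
The product is a 0·∞ indeterminate form at x → 0⁺.
Rewrite the product as 9·ln^2(x) / x^(-1/2) and apply L'Hôpital, or use the standard hierarchy x^(-1/2) ≫ |ln x|^2 as x → 0⁺.
The indeterminate product → 0, so the limit = 7.

Final answer: 7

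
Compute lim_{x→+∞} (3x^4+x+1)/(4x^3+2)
This is an ∞/∞ indeterminate form as x → +∞.
Divide numerator and denominator by x^4 and let the lower-order terms vanish; the numerator's degree 4 exceeds the denominator's degree 3, so the quotient diverges.
Limit = ∞.

Final answer: ∞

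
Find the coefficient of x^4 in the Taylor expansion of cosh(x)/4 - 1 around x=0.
Expand to order 4: cosh(x)/4 - 1 = x^4/96 + x^2/8 - 3/4 + O(x^5).
The coefficient of x^4 is 1/96.

Final answer: 1/96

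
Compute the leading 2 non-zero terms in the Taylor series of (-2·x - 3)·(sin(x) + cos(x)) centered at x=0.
-5·x - 3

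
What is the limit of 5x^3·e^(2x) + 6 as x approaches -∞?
The product is a 0·∞ indeterminate form at x → -∞.
Rewrite the product as 5x^3 / e^(-2x) (an ∞/∞ form) and apply L'Hôpital, or use the standard hierarchy e^(2|x|) ≫ |x^3| as x → -∞.
The indeterminate product → 0, so the limit = 6.

Final answer: 6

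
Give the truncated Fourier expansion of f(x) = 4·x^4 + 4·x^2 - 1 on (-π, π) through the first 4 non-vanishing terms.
(176 - 32·π^2)·cos(x) + (-8 + 8·π^2)·cos(2·x) + (16/27 - 32·π^2/9)·cos(3·x) - 1 + 4·π^2/3 + 4·π^4/5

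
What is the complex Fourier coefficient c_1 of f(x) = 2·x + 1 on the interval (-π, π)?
Compute the real Fourier coefficients first: a_1 = 0, b_1 = 4.
Then c_1 = (a_1 − i·b_1)/2 = -2·i.

Final answer: -2·i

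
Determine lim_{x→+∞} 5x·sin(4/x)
As x → +∞: let u = 4/x → 0⁺; then 5·x·sin(4/x) = 5·4·sin(u)/u → 5·4·1 = 20.
Limit = 20.

Final answer: 20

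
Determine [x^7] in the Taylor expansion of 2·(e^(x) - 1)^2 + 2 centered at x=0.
Expand to order 7: 2·(e^(x) - 1)^2 + 2 = x^7/20 + 31·x^6/180 + x^5/2 + 7·x^4/6 + 2·x^3 + 2·x^2 + 2 + O(x^8).
The coefficient of x^7 is 1/20.

Final answer: 1/20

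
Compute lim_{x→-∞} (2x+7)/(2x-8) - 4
Evaluate the dominant behaviour as x → -∞; each term tends to a finite value or vanishes.
Limit = -3.

Final answer: -3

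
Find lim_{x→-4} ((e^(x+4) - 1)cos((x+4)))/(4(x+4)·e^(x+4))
Both numerator and denominator → 0 as x → -4; this is a 0/0 indeterminate form.
Expand each to leading order near x = -4: numerator ~ (x + 4), denominator ~ 4·(x + 4).
The limit of the ratio is 1/4.

Final answer: 1/4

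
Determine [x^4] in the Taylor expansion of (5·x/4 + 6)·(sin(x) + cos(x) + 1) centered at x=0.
Expand to order 4: (5·x/4 + 6)·(sin(x) + cos(x) + 1) = x^4/24 - 13·x^3/8 - 7·x^2/4 + 17·x/2 + 12 + O(x^5).
The coefficient of x^4 is 1/24.

Final answer: 1/24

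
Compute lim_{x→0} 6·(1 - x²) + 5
Direct substitution at x = 0 gives 11.

Final answer: 11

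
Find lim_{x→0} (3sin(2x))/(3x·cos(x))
Both numerator and denominator → 0 as x → 0; this is a 0/0 indeterminate form.
Expand each to leading order near x = 0: numerator ~ 6·x, denominator ~ 3·x.
The limit of the ratio is 2.

Final answer: 2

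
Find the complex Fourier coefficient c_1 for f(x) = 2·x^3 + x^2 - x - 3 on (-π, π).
Compute the real Fourier coefficients first: a_1 = -4, b_1 = -26 + 4·π^2.
Then c_1 = (a_1 − i·b_1)/2 = -2 - 2·i·π^2 + 13·i.

Final answer: -2 - 2·i·π^2 + 13·i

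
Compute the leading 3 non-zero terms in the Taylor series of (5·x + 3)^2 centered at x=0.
25·x^2 + 30·x + 9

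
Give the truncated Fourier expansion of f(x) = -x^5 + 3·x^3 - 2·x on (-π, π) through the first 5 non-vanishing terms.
(-280 - 2·π^4 + 46·π^2)·sin(x) + (-8·π^2 + 14 + π^4)·sin(2·x) + (-2·π^4/3 - 296/81 + 94·π^2/27)·sin(3·x) + (-17·π^2/8 + 115/64 + π^4/2)·sin(4·x) + (-2·π^4/5 - 728/625 + 38·π^2/25)·sin(5·x)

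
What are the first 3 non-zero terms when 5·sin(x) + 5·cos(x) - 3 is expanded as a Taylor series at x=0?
-5·x^2/2 + 5·x + 2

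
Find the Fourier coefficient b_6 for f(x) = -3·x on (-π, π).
b_6 = (1/π) ∫_{-π}^{π} f(x)·sin(6x) dx.
Evaluate the integral (use parity and integration by parts as needed): b_6 = 1.

Final answer: 1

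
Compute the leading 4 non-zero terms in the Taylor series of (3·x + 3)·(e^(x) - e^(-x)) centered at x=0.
x^4 + x^3 + 6·x^2 + 6·x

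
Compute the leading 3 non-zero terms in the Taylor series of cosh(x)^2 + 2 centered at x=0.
x^4/3 + x^2 + 3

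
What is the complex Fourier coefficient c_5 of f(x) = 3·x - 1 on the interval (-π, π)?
Compute the real Fourier coefficients first: a_5 = 0, b_5 = 6/5.
Then c_5 = (a_5 − i·b_5)/2 = -3·i/5.

Final answer: -3·i/5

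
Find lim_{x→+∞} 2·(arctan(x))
Evaluate the dominant behaviour as x → +∞; each term tends to a finite value or vanishes.
Limit = π.

Final answer: π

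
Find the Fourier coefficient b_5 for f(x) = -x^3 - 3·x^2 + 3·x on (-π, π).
b_5 = (1/π) ∫_{-π}^{π} f(x)·sin(5x) dx.
Evaluate the integral (use parity and integration by parts as needed): b_5 = 162/125 - 2·π^2/5.

Final answer: 162/125 - 2·π^2/5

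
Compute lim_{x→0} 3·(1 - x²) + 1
Direct substitution at x = 0 gives 4.

Final answer: 4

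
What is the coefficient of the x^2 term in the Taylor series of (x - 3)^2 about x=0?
Expand to order 2: (x - 3)^2 = x^2 - 6·x + 9 + O(x^3).
The coefficient of x^2 is 1.

Final answer: 1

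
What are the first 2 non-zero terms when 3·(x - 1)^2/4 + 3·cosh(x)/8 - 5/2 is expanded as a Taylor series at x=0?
-3·x/2 - 11/8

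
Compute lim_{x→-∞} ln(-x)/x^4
This is an ∞/∞ indeterminate form as x → -∞.
Compare growth rates of the dominant terms (exponentials ≫ polynomials ≫ logarithms), or apply L'Hôpital's rule; the quotient → 0.
Limit = 0.

Final answer: 0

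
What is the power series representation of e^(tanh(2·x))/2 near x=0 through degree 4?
-7·x^4/3 - 2·x^3/3 + x^2 + x + 1/2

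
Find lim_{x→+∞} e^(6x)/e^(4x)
This is an ∞/∞ indeterminate form as x → +∞.
Rewrite e^(6x)/e^(4x) = e^((6−4)x) = e^(2x); the exponent coefficient is 2 > 0 so e^(2x) → ∞.
Limit = ∞.

Final answer: ∞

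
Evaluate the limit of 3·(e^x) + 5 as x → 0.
Direct substitution at x = 0 gives 8.

Final answer: 8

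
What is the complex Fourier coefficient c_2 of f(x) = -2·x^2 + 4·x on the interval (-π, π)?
Compute the real Fourier coefficients first: a_2 = -2, b_2 = -4.
Then c_2 = (a_2 − i·b_2)/2 = -1 + 2·i.

Final answer: -1 + 2·i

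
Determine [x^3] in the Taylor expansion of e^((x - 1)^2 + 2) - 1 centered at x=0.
Expand to order 3: e^((x - 1)^2 + 2) - 1 = -10·x^3·e^(3)/3 + 3·x^2·e^(3) - 2·x·e^(3) - 1 + e^(3) + O(x^4).
The coefficient of x^3 is -10·e^(3)/3.

Final answer: -10·e^(3)/3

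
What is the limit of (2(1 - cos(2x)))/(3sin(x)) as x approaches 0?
Both numerator and denominator → 0 as x → 0; this is a 0/0 indeterminate form.
Expand each to leading order near x = 0: numerator ~ 4·x^2, denominator ~ 3·x.
The limit of the ratio is 0.

Final answer: 0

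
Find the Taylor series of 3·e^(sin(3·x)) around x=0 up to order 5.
-243·x^5/5 - 243·x^4/8 + 27·x^2/2 + 9·x + 3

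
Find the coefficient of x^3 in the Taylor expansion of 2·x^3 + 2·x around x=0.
Expand to order 3: 2·x^3 + 2·x = 2·x^3 + 2·x + O(x^4).
The coefficient of x^3 is 2.

Final answer: 2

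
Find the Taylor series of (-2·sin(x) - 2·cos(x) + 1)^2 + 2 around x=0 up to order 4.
-x^4/6 - 14·x^3/3 + 2·x^2 + 4·x + 3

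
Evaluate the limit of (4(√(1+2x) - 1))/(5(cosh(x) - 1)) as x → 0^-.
Both numerator and denominator → 0 as x → 0^-; this is a 0/0 indeterminate form.
Expand each to leading order near x = 0: numerator ~ 4·x, denominator ~ 5·x^2/2.
The limit of the ratio is -∞.

Final answer: -∞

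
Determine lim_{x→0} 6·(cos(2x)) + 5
Direct substitution at x = 0 gives 11.

Final answer: 11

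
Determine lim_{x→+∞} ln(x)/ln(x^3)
This is an ∞/∞ indeterminate form as x → +∞.
Write ln(x^3) = 3·ln(x), reducing the quotient to 1/3.
Limit = 1/3.

Final answer: 1/3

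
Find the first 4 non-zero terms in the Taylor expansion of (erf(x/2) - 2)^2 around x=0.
x^3/(3·√(π)) + x^2/π - 4·x/√(π) + 4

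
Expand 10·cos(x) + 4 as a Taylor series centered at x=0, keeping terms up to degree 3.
14 - 5·x^2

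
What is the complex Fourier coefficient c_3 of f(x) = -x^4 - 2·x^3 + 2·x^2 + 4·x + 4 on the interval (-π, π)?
Compute the real Fourier coefficients first: a_3 = -40/27 + 8·π^2/9, b_3 = 32/9 - 4·π^2/3.
Then c_3 = (a_3 − i·b_3)/2 = -20/27 + 4·π^2/9 - 16·i/9 + 2·i·π^2/3.

Final answer: -20/27 + 4·π^2/9 - 16·i/9 + 2·i·π^2/3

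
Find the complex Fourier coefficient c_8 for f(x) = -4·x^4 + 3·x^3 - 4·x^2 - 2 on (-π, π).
Compute the real Fourier coefficients first: a_8 = -π^2/2 - 13/64, b_8 = 9/128 - 3·π^2/4.
Then c_8 = (a_8 − i·b_8)/2 = -π^2/4 - 13/128 - 9·i/256 + 3·i·π^2/8.

Final answer: -π^2/4 - 13/128 - 9·i/256 + 3·i·π^2/8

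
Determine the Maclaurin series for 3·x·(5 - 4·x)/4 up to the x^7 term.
-3·x^2 + 15·x/4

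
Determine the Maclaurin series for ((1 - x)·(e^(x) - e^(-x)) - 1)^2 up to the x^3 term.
-26·x^3/3 + 8·x^2 - 4·x + 1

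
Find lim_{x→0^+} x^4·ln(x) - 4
The product is a 0·∞ indeterminate form at x → 0⁺.
Rewrite the product as ln(x) / x^(-4) and apply L'Hôpital, or use the standard hierarchy x^(-4) ≫ |ln x| as x → 0⁺.
The indeterminate product → 0, so the limit = -4.

Final answer: -4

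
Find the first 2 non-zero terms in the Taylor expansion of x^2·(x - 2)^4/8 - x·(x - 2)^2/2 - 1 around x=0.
-2·x - 1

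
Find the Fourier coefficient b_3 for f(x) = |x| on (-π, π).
b_3 = (1/π) ∫_{-π}^{π} f(x)·sin(3x) dx.
Evaluate the integral (use parity and integration by parts as needed): b_3 = 0.

Final answer: 0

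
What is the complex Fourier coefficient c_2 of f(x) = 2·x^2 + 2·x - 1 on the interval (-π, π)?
Compute the real Fourier coefficients first: a_2 = 2, b_2 = -2.
Then c_2 = (a_2 − i·b_2)/2 = 1 + i.

Final answer: 1 + i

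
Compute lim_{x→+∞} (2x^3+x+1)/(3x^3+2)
This is an ∞/∞ indeterminate form as x → +∞.
Divide numerator and denominator by x^3 and let the lower-order terms vanish; the leading terms give 2/3.
Limit = 2/3.

Final answer: 2/3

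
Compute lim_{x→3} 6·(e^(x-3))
Direct substitution at x = 3 gives 6.

Final answer: 6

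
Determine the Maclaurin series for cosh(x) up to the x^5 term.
x^4/24 + x^2/2 + 1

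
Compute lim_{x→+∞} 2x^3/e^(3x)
This is an ∞/∞ indeterminate form as x → +∞.
The exponential denominator e^(3x) dominates the polynomial numerator (e^x ≫ x^3 as x → ∞), so the quotient → 0.
Limit = 0.

Final answer: 0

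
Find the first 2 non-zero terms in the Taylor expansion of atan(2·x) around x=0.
-8·x^3/3 + 2·x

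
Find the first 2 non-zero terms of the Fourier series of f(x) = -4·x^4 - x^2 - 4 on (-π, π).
(-188 + 32·π^2)·cos(x) - 4·π^4/5 - 4 - π^2/3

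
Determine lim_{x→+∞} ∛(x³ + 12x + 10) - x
This is an ∞ − ∞ indeterminate form.
Multiply by (A² + AB + B²)/(A² + AB + B²) where A = ∛(x³+12x + 10), B = x to use A³ − B³ = (A−B)(A²+AB+B²); the x³ terms cancel, leaving (12x + 10)/(A²+AB+B²) with denominator ~ 3x², so the limit is 0.
Limit = 0.

Final answer: 0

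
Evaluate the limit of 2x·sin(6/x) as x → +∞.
As x → +∞: let u = 6/x → 0⁺; then 2·x·sin(6/x) = 2·6·sin(u)/u → 2·6·1 = 12.
Limit = 12.

Final answer: 12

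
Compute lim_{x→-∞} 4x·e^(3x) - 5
The product is a 0·∞ indeterminate form at x → -∞.
Rewrite the product as 4x / e^(-3x) (an ∞/∞ form) and apply L'Hôpital, or use the standard hierarchy e^(3|x|) ≫ |x| as x → -∞.
The indeterminate product → 0, so the limit = -5.

Final answer: -5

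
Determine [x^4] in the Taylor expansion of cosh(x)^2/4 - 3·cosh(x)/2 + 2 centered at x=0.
Expand to order 4: cosh(x)^2/4 - 3·cosh(x)/2 + 2 = x^4/48 - x^2/2 + 3/4 + O(x^5).
The coefficient of x^4 is 1/48.

Final answer: 1/48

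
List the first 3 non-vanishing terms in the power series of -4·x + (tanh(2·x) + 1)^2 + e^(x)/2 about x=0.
17·x^2/4 + x/2 + 3/2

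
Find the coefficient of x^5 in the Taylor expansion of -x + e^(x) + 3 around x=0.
Expand to order 5: -x + e^(x) + 3 = x^5/120 + x^4/24 + x^3/6 + x^2/2 + 4 + O(x^6).
The coefficient of x^5 is 1/120.

Final answer: 1/120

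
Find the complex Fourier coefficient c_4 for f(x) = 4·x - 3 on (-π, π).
Compute the real Fourier coefficients first: a_4 = 0, b_4 = -2.
Then c_4 = (a_4 − i·b_4)/2 = i.

Final answer: i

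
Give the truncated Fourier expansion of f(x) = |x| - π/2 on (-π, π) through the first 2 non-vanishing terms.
-4·cos(x)/π - 4·cos(3·x)/(9·π)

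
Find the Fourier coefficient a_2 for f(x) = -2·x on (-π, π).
a_2 = (1/π) ∫_{-π}^{π} f(x)·cos(2x) dx.
Evaluate the integral (use parity and integration by parts as needed): a_2 = 0.

Final answer: 0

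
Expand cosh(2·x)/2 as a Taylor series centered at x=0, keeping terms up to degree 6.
2·x^6/45 + x^4/3 + x^2 + 1/2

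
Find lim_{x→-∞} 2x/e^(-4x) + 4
The quotient is an ∞/∞ indeterminate form as x → -∞.
Compare growth rates of the dominant terms (exponentials ≫ polynomials ≫ logarithms), or apply L'Hôpital's rule; the quotient → 0.
Adding the constant: 0 + 4 = 4. Limit = 4.

Final answer: 4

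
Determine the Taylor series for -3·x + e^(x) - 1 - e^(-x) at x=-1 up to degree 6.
(-e^(2) + 1 + 2·e)·e^(-1) + (-3·e + 1 + e^(2))·e^(-1)·(x + 1) + (1 - e^(2))·e^(-1)·(x + 1)^2/2 + (1 + e^(2))·e^(-1)·(x + 1)^3/6 + (1 - e^(2))·e^(-1)·(x + 1)^4/24 + (1 + e^(2))·e^(-1)·(x + 1)^5/120 + (1 - e^(2))·e^(-1)·(x + 1)^6/720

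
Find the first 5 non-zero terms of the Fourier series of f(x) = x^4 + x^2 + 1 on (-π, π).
(44 - 8·π^2)·cos(x) + (-2 + 2·π^2)·cos(2·x) + (4/27 - 8·π^2/9)·cos(3·x) + (1/16 + π^2/2)·cos(4·x) + 1 + π^2/3 + π^4/5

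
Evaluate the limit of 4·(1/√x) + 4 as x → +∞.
Evaluate the dominant behaviour as x → +∞; each term tends to a finite value or vanishes.
Limit = 4.

Final answer: 4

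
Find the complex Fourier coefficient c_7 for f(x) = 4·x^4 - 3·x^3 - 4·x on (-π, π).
Compute the real Fourier coefficients first: a_7 = 192/2401 - 32·π^2/49, b_7 = -6·π^2/7 - 356/343.
Then c_7 = (a_7 − i·b_7)/2 = -16·π^2/49 + 96/2401 + 178·i/343 + 3·i·π^2/7.

Final answer: -16·π^2/49 + 96/2401 + 178·i/343 + 3·i·π^2/7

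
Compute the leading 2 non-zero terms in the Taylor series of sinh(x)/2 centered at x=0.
x^3/12 + x/2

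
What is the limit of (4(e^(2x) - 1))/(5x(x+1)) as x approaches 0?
Both numerator and denominator → 0 as x → 0; this is a 0/0 indeterminate form.
Expand each to leading order near x = 0: numerator ~ 8·x, denominator ~ 5·x.
The limit of the ratio is 8/5.

Final answer: 8/5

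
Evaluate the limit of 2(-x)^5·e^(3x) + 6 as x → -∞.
The product is a 0·∞ indeterminate form at x → -∞.
Rewrite the product as 2(-x)^5 / e^(-3x) (an ∞/∞ form) and apply L'Hôpital, or use the standard hierarchy e^(3|x|) ≫ |(-x)^5| as x → -∞.
The indeterminate product → 0, so the limit = 6.

Final answer: 6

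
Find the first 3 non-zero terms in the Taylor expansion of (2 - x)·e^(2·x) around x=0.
2·x^2 + 3·x + 2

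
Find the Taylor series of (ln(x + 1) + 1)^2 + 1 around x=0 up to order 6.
77·x^6/180 - 13·x^5/30 + 5·x^4/12 - x^3/3 + 2·x + 2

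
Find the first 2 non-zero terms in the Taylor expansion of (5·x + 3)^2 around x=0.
30·x + 9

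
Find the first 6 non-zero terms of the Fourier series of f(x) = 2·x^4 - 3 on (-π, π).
(96 - 16·π^2)·cos(x) + (-6 + 4·π^2)·cos(2·x) + (32/27 - 16·π^2/9)·cos(3·x) + (-3/8 + π^2)·cos(4·x) + (96/625 - 16·π^2/25)·cos(5·x) - 3 + 2·π^4/5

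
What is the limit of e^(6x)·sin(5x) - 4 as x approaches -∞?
Evaluate the dominant behaviour as x → -∞; each term tends to a finite value or vanishes.
Limit = -4.

Final answer: -4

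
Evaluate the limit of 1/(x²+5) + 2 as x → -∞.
Evaluate the dominant behaviour as x → -∞; each term tends to a finite value or vanishes.
Limit = 2.

Final answer: 2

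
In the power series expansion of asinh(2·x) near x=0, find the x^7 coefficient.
Expand to order 7: asinh(2·x) = -40·x^7/7 + 12·x^5/5 - 4·x^3/3 + 2·x + O(x^8).
The coefficient of x^7 is -40/7.

Final answer: -40/7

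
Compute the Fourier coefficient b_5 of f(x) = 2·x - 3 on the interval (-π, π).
b_5 = (1/π) ∫_{-π}^{π} f(x)·sin(5x) dx.
Evaluate the integral (use parity and integration by parts as needed): b_5 = 4/5.

Final answer: 4/5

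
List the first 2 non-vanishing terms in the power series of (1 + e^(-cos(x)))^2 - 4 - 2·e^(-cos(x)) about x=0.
x^2·(-e^(-1) + (e^(-1) + 1)·e^(-1)) - 4 - 2·e^(-1) + (e^(-1) + 1)^2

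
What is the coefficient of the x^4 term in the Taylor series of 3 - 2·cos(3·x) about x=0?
Expand to order 4: 3 - 2·cos(3·x) = -27·x^4/4 + 9·x^2 + 1 + O(x^5).
The coefficient of x^4 is -27/4.

Final answer: -27/4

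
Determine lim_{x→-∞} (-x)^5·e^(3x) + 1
The product is a 0·∞ indeterminate form at x → -∞.
Rewrite the product as (-x)^5 / e^(-3x) (an ∞/∞ form) and apply L'Hôpital, or use the standard hierarchy e^(3|x|) ≫ |(-x)^5| as x → -∞.
The indeterminate product → 0, so the limit = 1.

Final answer: 1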